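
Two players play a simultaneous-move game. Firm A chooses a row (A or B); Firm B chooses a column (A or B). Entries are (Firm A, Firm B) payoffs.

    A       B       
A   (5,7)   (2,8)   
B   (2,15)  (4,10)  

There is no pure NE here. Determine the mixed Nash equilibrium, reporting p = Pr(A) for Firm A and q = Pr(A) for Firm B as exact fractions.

In a mixed NE each player is indifferent between their pure strategies, so the opponent's mix sets the indifference.
Firm B indifferent between A and B: p·7 + (1−p)·15 = p·8 + (1−p)·10 ⟹ 15 + (-8)p = 10 + (-2)p ⟹ p = 5/6.
Firm A indifferent between A and B: q·5 + (1−q)·2 = q·2 + (1−q)·4 ⟹ 2 + 3q = 4 + (-2)q ⟹ q = 2/5.

p = 5/6, q = 2/5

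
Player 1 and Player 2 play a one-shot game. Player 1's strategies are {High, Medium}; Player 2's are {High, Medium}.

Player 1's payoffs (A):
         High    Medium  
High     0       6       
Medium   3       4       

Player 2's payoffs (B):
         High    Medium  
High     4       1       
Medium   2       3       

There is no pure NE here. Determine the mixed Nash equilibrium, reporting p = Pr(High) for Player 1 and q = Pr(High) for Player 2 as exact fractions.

p = 1/4, q = 2/5

In a mixed NE each player is indifferent between their pure strategies, so the opponent's mix sets the indifference.
Player 2 indifferent between High and Medium: p·4 + (1−p)·2 = p·1 + (1−p)·3 ⟹ 2 + 2p = 3 + (-2)p ⟹ p = 1/4.
Player 1 indifferent between High and Medium: q·0 + (1−q)·6 = q·3 + (1−q)·4 ⟹ 6 + (-6)q = 4 + (-1)q ⟹ q = 2/5.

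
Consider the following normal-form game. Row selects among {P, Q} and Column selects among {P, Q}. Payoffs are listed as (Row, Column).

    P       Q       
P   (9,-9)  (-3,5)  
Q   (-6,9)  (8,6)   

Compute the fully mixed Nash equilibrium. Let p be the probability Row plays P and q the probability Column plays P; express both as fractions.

p = 3/17, q = 11/26

Each player's mixing probability is pinned down by making the *other* player indifferent.
Column indifferent between P and Q: p·(-9) + (1−p)·9 = p·5 + (1−p)·6 ⟹ 9 + (-18)p = 6 + (-1)p ⟹ p = 3/17.
Row indifferent between P and Q: q·9 + (1−q)·(-3) = q·(-6) + (1−q)·8 ⟹ (-3) + 12q = 8 + (-14)q ⟹ q = 11/26.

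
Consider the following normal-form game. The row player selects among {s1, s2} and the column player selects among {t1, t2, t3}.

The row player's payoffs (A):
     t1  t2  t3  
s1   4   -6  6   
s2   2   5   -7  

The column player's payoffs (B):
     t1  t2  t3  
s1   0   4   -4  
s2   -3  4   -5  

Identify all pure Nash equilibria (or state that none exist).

Find each player's best response to every opponent strategy; NE are the intersections.
The row player's best responses — vs t1: s1 (payoff 4); vs t2: s2 (payoff 5); vs t3: s1 (payoff 6).
The column player's best responses — vs s1: t2 (payoff 4); vs s2: t2 (payoff 4).
The only mutual best response is (s2, t2); neither player gains by switching there.

(s2, t2)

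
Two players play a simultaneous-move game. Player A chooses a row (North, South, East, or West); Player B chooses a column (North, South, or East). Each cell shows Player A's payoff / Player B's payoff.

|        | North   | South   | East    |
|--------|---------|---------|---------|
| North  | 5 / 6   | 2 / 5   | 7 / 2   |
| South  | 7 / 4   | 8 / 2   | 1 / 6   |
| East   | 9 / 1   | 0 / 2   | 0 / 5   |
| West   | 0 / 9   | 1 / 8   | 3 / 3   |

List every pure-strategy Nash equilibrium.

There is no pure-strategy Nash equilibrium

Check mutual best responses: a cell is a NE iff neither player can gain by unilaterally deviating.
Player A's best responses — vs North: East (payoff 9); vs South: South (payoff 8); vs East: North (payoff 7).
Player B's best responses — vs North: North (payoff 6); vs South: East (payoff 6); vs East: East (payoff 5); vs West: North (payoff 9).
No cell has both players best-responding. For instance, Player A's best reply to North is East, but against East Player B prefers East over North.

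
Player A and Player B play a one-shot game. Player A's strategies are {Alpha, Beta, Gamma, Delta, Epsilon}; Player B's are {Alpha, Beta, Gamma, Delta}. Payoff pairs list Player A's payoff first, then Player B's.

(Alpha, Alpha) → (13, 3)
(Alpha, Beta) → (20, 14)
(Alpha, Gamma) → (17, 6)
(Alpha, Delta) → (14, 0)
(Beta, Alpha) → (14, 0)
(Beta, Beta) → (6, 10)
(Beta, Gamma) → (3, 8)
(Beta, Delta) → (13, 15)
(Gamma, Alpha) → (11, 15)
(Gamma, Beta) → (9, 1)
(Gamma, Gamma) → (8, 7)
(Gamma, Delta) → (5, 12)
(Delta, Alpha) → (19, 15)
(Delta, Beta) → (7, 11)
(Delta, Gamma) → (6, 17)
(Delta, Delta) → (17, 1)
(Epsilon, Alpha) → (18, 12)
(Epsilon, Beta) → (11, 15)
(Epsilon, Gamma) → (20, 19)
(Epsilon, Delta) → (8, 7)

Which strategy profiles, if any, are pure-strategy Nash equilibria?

A profile is a Nash equilibrium when each player is best-responding to the other.
Player A's best responses — vs Alpha: Delta (payoff 19); vs Beta: Alpha (payoff 20); vs Gamma: Epsilon (payoff 20); vs Delta: Delta (payoff 17).
Player B's best responses — vs Alpha: Beta (payoff 14); vs Beta: Delta (payoff 15); vs Gamma: Alpha (payoff 15); vs Delta: Gamma (payoff 17); vs Epsilon: Gamma (payoff 19).
Mutual best responses occur at (Alpha, Beta) and (Epsilon, Gamma); at each, neither player gains by switching.

(Alpha, Beta) and (Epsilon, Gamma)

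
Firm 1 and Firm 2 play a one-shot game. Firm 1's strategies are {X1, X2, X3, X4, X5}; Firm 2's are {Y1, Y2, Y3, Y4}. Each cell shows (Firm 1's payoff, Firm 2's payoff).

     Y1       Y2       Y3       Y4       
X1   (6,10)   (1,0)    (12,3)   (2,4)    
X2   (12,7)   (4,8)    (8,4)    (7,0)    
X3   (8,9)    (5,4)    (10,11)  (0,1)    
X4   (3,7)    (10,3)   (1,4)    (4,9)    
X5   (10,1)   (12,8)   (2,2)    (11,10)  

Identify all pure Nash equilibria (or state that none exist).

A profile is a Nash equilibrium when each player is best-responding to the other.
Firm 1's best responses — vs Y1: X2 (payoff 12); vs Y2: X5 (payoff 12); vs Y3: X1 (payoff 12); vs Y4: X5 (payoff 11).
Firm 2's best responses — vs X1: Y1 (payoff 10); vs X2: Y2 (payoff 8); vs X3: Y3 (payoff 11); vs X4: Y4 (payoff 9); vs X5: Y4 (payoff 10).
The only mutual best response is (X5, Y4); neither player gains by switching there.

(X5, Y4)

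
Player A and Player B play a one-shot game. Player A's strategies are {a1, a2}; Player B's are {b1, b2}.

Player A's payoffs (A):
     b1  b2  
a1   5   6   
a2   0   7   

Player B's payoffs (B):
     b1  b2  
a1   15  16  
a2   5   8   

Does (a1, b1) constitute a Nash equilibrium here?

No

Holding Player B at b1: Player A gets 5 from a1, versus 0 from a2. No profitable deviation for Player A.
Holding Player A at a1: Player B gets 15 from b1 but could get 16 by switching to b2. Player B has a profitable deviation.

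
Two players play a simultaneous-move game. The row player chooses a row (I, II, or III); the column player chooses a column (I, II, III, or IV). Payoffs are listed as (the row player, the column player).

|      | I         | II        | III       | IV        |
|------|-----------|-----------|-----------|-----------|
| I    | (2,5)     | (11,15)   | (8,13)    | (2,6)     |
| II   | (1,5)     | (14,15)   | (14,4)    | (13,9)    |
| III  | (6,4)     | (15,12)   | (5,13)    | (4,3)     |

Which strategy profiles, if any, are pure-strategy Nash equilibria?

No pure-strategy Nash equilibrium

A profile is a Nash equilibrium when each player is best-responding to the other.
The row player's best responses — vs I: III (payoff 6); vs II: III (payoff 15); vs III: II (payoff 14); vs IV: II (payoff 13).
The column player's best responses — vs I: II (payoff 15); vs II: II (payoff 15); vs III: III (payoff 13).
No cell has both players best-responding. For instance, the row player's best reply to I is III, but against III the column player prefers III over I.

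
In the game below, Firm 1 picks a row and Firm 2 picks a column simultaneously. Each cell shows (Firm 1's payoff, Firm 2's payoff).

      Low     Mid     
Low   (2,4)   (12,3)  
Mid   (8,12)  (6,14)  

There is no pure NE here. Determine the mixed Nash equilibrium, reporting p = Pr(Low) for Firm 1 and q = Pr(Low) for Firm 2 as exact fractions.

p = 2/3, q = 1/2

In a mixed NE each player is indifferent between their pure strategies, so the opponent's mix sets the indifference.
Firm 2 indifferent between Low and Mid: p·4 + (1−p)·12 = p·3 + (1−p)·14 ⟹ 12 + (-8)p = 14 + (-11)p ⟹ p = 2/3.
Firm 1 indifferent between Low and Mid: q·2 + (1−q)·12 = q·8 + (1−q)·6 ⟹ 12 + (-10)q = 6 + 2q ⟹ q = 1/2.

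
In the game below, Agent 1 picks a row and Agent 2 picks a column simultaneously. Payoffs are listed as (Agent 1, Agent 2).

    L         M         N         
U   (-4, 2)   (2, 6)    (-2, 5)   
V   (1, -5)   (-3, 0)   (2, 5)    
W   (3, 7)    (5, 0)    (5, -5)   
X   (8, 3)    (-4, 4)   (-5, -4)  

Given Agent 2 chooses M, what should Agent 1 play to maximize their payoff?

With Agent 2 fixed at M, Agent 1's payoffs are: U → 2, V → -3, W → 5, X → -4.
The maximum is 5, achieved by W.

W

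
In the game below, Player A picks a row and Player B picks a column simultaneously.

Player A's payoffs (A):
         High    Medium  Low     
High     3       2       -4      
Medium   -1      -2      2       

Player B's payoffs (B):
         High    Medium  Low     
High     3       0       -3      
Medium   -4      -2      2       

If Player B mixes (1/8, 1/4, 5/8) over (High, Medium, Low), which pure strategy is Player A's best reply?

Medium

Player A's best reply maximizes expected payoff against the mix.
High: (1/8)·3 + (1/4)·2 + (5/8)·(-4) = -13/8
Medium: (1/8)·(-1) + (1/4)·(-2) + (5/8)·2 = 5/8
Highest expected payoff is 5/8, from Medium.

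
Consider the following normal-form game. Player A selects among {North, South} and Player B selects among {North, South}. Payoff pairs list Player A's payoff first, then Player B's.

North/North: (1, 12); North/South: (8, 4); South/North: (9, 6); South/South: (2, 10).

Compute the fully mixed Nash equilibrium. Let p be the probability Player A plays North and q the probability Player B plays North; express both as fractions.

p = 1/3, q = 3/7

In a mixed NE each player is indifferent between their pure strategies, so the opponent's mix sets the indifference.
Player B indifferent between North and South: p·12 + (1−p)·6 = p·4 + (1−p)·10 ⟹ 6 + 6p = 10 + (-6)p ⟹ p = 1/3.
Player A indifferent between North and South: q·1 + (1−q)·8 = q·9 + (1−q)·2 ⟹ 8 + (-7)q = 2 + 7q ⟹ q = 3/7.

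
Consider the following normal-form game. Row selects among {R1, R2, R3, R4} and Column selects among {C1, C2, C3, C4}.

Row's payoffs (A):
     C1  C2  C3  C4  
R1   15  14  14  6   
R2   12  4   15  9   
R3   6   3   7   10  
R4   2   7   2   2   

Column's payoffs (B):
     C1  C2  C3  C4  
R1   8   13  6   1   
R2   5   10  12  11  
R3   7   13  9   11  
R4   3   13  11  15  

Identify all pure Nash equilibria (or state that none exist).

Check mutual best responses: a cell is a NE iff neither player can gain by unilaterally deviating.
Row's best responses — vs C1: R1 (payoff 15); vs C2: R1 (payoff 14); vs C3: R2 (payoff 15); vs C4: R3 (payoff 10).
Column's best responses — vs R1: C2 (payoff 13); vs R2: C3 (payoff 12); vs R3: C2 (payoff 13); vs R4: C4 (payoff 15).
Mutual best responses occur at (R1, C2) and (R2, C3); at each, neither player gains by switching.

(R1, C2) and (R2, C3)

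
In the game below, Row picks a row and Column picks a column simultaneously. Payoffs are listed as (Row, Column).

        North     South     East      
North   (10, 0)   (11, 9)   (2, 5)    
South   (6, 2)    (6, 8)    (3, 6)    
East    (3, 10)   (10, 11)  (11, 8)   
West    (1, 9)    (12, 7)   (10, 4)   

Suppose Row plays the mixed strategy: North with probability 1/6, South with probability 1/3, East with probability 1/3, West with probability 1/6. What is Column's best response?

South

Compute Column's expected payoff from each pure strategy against the given mix.
North: (1/6)·0 + (1/3)·2 + (1/3)·10 + (1/6)·9 = 11/2
South: (1/6)·9 + (1/3)·8 + (1/3)·11 + (1/6)·7 = 9
East: (1/6)·5 + (1/3)·6 + (1/3)·8 + (1/6)·4 = 37/6
Highest expected payoff is 9, from South.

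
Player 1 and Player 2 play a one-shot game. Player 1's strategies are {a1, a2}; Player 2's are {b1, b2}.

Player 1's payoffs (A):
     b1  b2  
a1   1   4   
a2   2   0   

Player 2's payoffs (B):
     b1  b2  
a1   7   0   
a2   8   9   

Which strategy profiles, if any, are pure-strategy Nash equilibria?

A profile is a Nash equilibrium when each player is best-responding to the other.
Player 1's best responses — vs b1: a2 (payoff 2); vs b2: a1 (payoff 4).
Player 2's best responses — vs a1: b1 (payoff 7); vs a2: b2 (payoff 9).
No cell has both players best-responding. For instance, Player 1's best reply to b1 is a2, but against a2 Player 2 prefers b2 over b1.

No pure-strategy Nash equilibrium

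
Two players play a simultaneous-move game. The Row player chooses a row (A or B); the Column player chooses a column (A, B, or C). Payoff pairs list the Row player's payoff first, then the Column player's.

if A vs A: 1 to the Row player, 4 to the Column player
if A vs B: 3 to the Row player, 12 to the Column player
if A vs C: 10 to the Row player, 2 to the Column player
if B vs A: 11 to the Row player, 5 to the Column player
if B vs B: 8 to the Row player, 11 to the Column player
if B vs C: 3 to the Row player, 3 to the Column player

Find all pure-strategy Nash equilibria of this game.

Find each player's best response to every opponent strategy; NE are the intersections.
The Row player's best responses — vs A: B (payoff 11); vs B: B (payoff 8); vs C: A (payoff 10).
The Column player's best responses — vs A: B (payoff 12); vs B: B (payoff 11).
The only mutual best response is (B, B); neither player gains by switching there.

(B, B)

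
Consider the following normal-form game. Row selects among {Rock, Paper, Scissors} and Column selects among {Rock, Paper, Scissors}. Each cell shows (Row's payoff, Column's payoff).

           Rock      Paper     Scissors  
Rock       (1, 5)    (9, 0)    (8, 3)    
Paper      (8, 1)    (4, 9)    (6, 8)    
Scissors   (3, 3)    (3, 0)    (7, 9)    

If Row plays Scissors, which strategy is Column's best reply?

Scissors

With Row fixed at Scissors, Column's payoffs are: Rock → 3, Paper → 0, Scissors → 9.
The maximum is 9, achieved by Scissors.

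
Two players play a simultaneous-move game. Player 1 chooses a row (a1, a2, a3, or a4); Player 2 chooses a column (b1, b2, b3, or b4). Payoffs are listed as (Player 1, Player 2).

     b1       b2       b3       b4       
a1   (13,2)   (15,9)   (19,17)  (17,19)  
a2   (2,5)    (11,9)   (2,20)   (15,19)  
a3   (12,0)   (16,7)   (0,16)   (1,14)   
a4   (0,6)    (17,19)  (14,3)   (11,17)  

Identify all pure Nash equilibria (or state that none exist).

Check mutual best responses: a cell is a NE iff neither player can gain by unilaterally deviating.
Player 1's best responses — vs b1: a1 (payoff 13); vs b2: a4 (payoff 17); vs b3: a1 (payoff 19); vs b4: a1 (payoff 17).
Player 2's best responses — vs a1: b4 (payoff 19); vs a2: b3 (payoff 20); vs a3: b3 (payoff 16); vs a4: b2 (payoff 19).
Mutual best responses occur at (a1, b4) and (a4, b2); at each, neither player gains by switching.

(a1, b4) and (a4, b2)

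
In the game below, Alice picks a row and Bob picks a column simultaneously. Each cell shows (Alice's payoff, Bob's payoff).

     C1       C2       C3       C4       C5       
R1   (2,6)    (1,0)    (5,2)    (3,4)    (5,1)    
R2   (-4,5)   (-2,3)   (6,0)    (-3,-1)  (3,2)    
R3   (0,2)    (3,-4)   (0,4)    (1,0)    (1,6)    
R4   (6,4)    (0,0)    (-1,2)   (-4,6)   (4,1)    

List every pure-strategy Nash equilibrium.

A profile is a Nash equilibrium when each player is best-responding to the other.
Alice's best responses — vs C1: R4 (payoff 6); vs C2: R3 (payoff 3); vs C3: R2 (payoff 6); vs C4: R1 (payoff 3); vs C5: R1 (payoff 5).
Bob's best responses — vs R1: C1 (payoff 6); vs R2: C1 (payoff 5); vs R3: C5 (payoff 6); vs R4: C4 (payoff 6).
No cell has both players best-responding. For instance, Alice's best reply to C5 is R1, but against R1 Bob prefers C1 over C5.

No pure-strategy Nash equilibrium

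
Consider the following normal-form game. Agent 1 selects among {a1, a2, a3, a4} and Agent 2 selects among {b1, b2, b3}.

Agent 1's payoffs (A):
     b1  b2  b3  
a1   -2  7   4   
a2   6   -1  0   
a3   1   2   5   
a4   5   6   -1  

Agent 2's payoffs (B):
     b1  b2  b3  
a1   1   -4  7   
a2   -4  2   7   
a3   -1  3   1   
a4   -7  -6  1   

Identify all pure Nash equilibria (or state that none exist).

A profile is a Nash equilibrium when each player is best-responding to the other.
Agent 1's best responses — vs b1: a2 (payoff 6); vs b2: a1 (payoff 7); vs b3: a3 (payoff 5).
Agent 2's best responses — vs a1: b3 (payoff 7); vs a2: b3 (payoff 7); vs a3: b2 (payoff 3); vs a4: b3 (payoff 1).
No cell has both players best-responding. For instance, Agent 1's best reply to b1 is a2, but against a2 Agent 2 prefers b3 over b1.

There is no pure-strategy Nash equilibrium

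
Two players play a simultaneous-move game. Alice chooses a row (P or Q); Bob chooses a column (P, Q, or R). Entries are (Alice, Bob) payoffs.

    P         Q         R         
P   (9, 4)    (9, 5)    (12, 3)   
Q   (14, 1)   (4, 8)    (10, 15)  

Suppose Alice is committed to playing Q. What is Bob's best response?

With Alice fixed at Q, Bob's payoffs are: P → 1, Q → 8, R → 15.
The maximum is 15, achieved by R.

R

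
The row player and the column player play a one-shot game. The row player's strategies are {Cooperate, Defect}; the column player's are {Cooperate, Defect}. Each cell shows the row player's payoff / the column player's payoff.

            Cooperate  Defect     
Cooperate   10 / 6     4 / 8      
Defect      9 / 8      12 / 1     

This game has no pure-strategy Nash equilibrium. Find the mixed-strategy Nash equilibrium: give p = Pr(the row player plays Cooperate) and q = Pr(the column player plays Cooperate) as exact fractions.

p = 7/9, q = 8/9

Each player's mixing probability is pinned down by making the *other* player indifferent.
The column player indifferent between Cooperate and Defect: p·6 + (1−p)·8 = p·8 + (1−p)·1 ⟹ 8 + (-2)p = 1 + 7p ⟹ p = 7/9.
The row player indifferent between Cooperate and Defect: q·10 + (1−q)·4 = q·9 + (1−q)·12 ⟹ 4 + 6q = 12 + (-3)q ⟹ q = 8/9.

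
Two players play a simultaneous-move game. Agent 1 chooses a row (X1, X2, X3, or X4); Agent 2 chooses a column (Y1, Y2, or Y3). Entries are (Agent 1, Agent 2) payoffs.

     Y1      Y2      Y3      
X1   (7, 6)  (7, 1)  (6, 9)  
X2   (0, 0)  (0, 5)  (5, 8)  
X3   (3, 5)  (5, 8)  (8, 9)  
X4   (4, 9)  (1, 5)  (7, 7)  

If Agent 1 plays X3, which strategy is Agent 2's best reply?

With Agent 1 fixed at X3, Agent 2's payoffs are: Y1 → 5, Y2 → 8, Y3 → 9.
The maximum is 9, achieved by Y3.

Y3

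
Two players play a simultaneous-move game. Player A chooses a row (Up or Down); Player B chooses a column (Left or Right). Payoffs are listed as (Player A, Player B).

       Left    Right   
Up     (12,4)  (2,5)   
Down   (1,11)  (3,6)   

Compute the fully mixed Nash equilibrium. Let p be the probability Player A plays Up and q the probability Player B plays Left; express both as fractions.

Each player's mixing probability is pinned down by making the *other* player indifferent.
Player B indifferent between Left and Right: p·4 + (1−p)·11 = p·5 + (1−p)·6 ⟹ 11 + (-7)p = 6 + (-1)p ⟹ p = 5/6.
Player A indifferent between Up and Down: q·12 + (1−q)·2 = q·1 + (1−q)·3 ⟹ 2 + 10q = 3 + (-2)q ⟹ q = 1/12.

p = 5/6, q = 1/12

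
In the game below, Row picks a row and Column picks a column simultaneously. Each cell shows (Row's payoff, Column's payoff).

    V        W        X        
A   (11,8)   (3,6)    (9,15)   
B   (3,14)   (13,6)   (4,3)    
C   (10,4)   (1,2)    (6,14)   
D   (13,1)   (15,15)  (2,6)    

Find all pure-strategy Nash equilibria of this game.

A profile is a Nash equilibrium when each player is best-responding to the other.
Row's best responses — vs V: D (payoff 13); vs W: D (payoff 15); vs X: A (payoff 9).
Column's best responses — vs A: X (payoff 15); vs B: V (payoff 14); vs C: X (payoff 14); vs D: W (payoff 15).
Mutual best responses occur at (A, X) and (D, W); at each, neither player gains by switching.

(A, X) and (D, W)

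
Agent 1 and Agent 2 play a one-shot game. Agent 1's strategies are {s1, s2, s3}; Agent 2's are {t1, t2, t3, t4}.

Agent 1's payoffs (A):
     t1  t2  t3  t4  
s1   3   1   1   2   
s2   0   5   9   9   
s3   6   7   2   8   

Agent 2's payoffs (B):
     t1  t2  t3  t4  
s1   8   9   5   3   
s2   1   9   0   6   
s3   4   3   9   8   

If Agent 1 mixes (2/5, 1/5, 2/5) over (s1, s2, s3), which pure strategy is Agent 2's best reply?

Agent 2's best reply maximizes expected payoff against the mix.
t1: (2/5)·8 + (1/5)·1 + (2/5)·4 = 5
t2: (2/5)·9 + (1/5)·9 + (2/5)·3 = 33/5
t3: (2/5)·5 + (1/5)·0 + (2/5)·9 = 28/5
t4: (2/5)·3 + (1/5)·6 + (2/5)·8 = 28/5
Highest expected payoff is 33/5, from t2.

t2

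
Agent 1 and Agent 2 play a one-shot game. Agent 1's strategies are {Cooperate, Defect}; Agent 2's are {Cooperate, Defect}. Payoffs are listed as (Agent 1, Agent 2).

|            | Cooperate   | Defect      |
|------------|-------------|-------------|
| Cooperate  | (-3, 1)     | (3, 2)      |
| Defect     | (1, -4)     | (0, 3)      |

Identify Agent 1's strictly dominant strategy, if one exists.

A strategy is strictly dominant if it gives Agent 1 a strictly higher payoff than every other strategy, against every choice by the opponent.
Cooperate is not dominant: against Cooperate, Defect gives 1 > -3.
Defect is not dominant: against Defect, Cooperate gives 3 > 0.
No single strategy is best against every opponent action.

None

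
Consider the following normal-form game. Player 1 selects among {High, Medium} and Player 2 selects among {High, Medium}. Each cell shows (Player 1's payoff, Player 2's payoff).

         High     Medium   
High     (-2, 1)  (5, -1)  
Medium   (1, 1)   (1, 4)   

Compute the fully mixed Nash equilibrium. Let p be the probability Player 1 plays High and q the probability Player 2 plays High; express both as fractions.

p = 3/5, q = 4/7

Each player's mixing probability is pinned down by making the *other* player indifferent.
Player 2 indifferent between High and Medium: p·1 + (1−p)·1 = p·(-1) + (1−p)·4 ⟹ 1 + 0p = 4 + (-5)p ⟹ p = 3/5.
Player 1 indifferent between High and Medium: q·(-2) + (1−q)·5 = q·1 + (1−q)·1 ⟹ 5 + (-7)q = 1 + 0q ⟹ q = 4/7.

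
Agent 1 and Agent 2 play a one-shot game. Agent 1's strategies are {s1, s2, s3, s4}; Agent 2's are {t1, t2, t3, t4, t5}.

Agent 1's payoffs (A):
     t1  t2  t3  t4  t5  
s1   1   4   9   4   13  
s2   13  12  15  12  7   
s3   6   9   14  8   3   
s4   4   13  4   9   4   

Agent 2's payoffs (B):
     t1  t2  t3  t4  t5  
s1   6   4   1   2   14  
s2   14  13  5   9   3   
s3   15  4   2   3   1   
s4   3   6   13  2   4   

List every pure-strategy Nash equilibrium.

(s1, t5) and (s2, t1)

Check mutual best responses: a cell is a NE iff neither player can gain by unilaterally deviating.
Agent 1's best responses — vs t1: s2 (payoff 13); vs t2: s4 (payoff 13); vs t3: s2 (payoff 15); vs t4: s2 (payoff 12); vs t5: s1 (payoff 13).
Agent 2's best responses — vs s1: t5 (payoff 14); vs s2: t1 (payoff 14); vs s3: t1 (payoff 15); vs s4: t3 (payoff 13).
Mutual best responses occur at (s1, t5) and (s2, t1); at each, neither player gains by switching.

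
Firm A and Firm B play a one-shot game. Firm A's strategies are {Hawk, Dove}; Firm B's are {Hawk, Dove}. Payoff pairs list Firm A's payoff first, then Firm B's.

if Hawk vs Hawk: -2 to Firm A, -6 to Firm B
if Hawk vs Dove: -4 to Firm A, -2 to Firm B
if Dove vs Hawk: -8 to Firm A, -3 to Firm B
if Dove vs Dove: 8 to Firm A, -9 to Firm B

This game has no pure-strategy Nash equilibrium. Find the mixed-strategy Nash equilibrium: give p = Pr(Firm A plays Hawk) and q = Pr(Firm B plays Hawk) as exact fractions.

In a mixed NE each player is indifferent between their pure strategies, so the opponent's mix sets the indifference.
Firm B indifferent between Hawk and Dove: p·(-6) + (1−p)·(-3) = p·(-2) + (1−p)·(-9) ⟹ (-3) + (-3)p = (-9) + 7p ⟹ p = 3/5.
Firm A indifferent between Hawk and Dove: q·(-2) + (1−q)·(-4) = q·(-8) + (1−q)·8 ⟹ (-4) + 2q = 8 + (-16)q ⟹ q = 2/3.

p = 3/5, q = 2/3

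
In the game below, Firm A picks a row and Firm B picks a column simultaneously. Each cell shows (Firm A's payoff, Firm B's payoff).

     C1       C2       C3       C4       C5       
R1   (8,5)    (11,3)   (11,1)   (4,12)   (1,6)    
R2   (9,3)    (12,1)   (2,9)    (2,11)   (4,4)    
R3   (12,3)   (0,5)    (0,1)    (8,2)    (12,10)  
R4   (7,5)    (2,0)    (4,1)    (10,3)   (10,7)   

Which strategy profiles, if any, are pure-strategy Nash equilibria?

(R3, C5)

Find each player's best response to every opponent strategy; NE are the intersections.
Firm A's best responses — vs C1: R3 (payoff 12); vs C2: R2 (payoff 12); vs C3: R1 (payoff 11); vs C4: R4 (payoff 10); vs C5: R3 (payoff 12).
Firm B's best responses — vs R1: C4 (payoff 12); vs R2: C4 (payoff 11); vs R3: C5 (payoff 10); vs R4: C5 (payoff 7).
The only mutual best response is (R3, C5); neither player gains by switching there.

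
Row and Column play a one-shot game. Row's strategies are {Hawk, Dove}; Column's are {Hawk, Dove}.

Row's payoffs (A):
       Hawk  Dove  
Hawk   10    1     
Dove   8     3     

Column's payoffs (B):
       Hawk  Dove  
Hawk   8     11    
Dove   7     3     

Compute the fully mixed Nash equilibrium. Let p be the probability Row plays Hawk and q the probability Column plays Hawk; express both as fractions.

In a mixed NE each player is indifferent between their pure strategies, so the opponent's mix sets the indifference.
Column indifferent between Hawk and Dove: p·8 + (1−p)·7 = p·11 + (1−p)·3 ⟹ 7 + 1p = 3 + 8p ⟹ p = 4/7.
Row indifferent between Hawk and Dove: q·10 + (1−q)·1 = q·8 + (1−q)·3 ⟹ 1 + 9q = 3 + 5q ⟹ q = 1/2.

p = 4/7, q = 1/2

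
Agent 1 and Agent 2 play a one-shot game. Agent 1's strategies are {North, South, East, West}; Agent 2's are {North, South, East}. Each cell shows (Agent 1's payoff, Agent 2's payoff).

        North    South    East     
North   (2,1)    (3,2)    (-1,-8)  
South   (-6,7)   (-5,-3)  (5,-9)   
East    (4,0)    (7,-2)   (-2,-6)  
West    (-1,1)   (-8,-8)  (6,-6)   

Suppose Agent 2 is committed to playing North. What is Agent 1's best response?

With Agent 2 fixed at North, Agent 1's payoffs are: North → 2, South → -6, East → 4, West → -1.
The maximum is 4, achieved by East.

East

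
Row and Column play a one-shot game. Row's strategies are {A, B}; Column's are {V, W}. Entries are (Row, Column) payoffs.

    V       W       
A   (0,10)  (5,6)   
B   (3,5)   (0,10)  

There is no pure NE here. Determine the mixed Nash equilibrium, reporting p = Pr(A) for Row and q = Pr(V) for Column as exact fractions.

Each player's mixing probability is pinned down by making the *other* player indifferent.
Column indifferent between V and W: p·10 + (1−p)·5 = p·6 + (1−p)·10 ⟹ 5 + 5p = 10 + (-4)p ⟹ p = 5/9.
Row indifferent between A and B: q·0 + (1−q)·5 = q·3 + (1−q)·0 ⟹ 5 + (-5)q = 0 + 3q ⟹ q = 5/8.

p = 5/9, q = 5/8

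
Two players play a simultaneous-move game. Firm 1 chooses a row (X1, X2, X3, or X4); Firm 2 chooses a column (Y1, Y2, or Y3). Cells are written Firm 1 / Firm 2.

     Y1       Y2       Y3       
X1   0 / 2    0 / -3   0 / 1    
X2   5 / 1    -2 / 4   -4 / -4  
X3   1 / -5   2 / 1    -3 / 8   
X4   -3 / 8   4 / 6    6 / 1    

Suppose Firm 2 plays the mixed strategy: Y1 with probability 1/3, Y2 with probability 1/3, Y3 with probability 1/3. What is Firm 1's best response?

X4

Compute Firm 1's expected payoff from each pure strategy against the given mix.
X1: (1/3)·0 + (1/3)·0 + (1/3)·0 = 0
X2: (1/3)·5 + (1/3)·(-2) + (1/3)·(-4) = -1/3
X3: (1/3)·1 + (1/3)·2 + (1/3)·(-3) = 0
X4: (1/3)·(-3) + (1/3)·4 + (1/3)·6 = 7/3
Highest expected payoff is 7/3, from X4.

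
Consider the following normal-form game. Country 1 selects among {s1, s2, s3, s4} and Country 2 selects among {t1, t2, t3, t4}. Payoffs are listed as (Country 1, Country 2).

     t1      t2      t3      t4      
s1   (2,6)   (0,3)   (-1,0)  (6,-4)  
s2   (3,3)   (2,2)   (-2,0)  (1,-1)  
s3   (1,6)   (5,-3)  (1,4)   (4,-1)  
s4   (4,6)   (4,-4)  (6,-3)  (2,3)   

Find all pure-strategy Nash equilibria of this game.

Find each player's best response to every opponent strategy; NE are the intersections.
Country 1's best responses — vs t1: s4 (payoff 4); vs t2: s3 (payoff 5); vs t3: s4 (payoff 6); vs t4: s1 (payoff 6).
Country 2's best responses — vs s1: t1 (payoff 6); vs s2: t1 (payoff 3); vs s3: t1 (payoff 6); vs s4: t1 (payoff 6).
The only mutual best response is (s4, t1); neither player gains by switching there.

(s4, t1)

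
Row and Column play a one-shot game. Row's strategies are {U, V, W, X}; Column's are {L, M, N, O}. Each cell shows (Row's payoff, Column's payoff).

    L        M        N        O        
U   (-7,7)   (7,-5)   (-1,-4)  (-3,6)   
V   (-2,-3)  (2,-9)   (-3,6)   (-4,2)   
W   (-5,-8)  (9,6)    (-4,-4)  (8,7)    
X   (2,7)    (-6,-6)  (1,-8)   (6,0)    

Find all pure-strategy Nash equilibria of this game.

(W, O) and (X, L)

A profile is a Nash equilibrium when each player is best-responding to the other.
Row's best responses — vs L: X (payoff 2); vs M: W (payoff 9); vs N: X (payoff 1); vs O: W (payoff 8).
Column's best responses — vs U: L (payoff 7); vs V: N (payoff 6); vs W: O (payoff 7); vs X: L (payoff 7).
Mutual best responses occur at (W, O) and (X, L); at each, neither player gains by switching.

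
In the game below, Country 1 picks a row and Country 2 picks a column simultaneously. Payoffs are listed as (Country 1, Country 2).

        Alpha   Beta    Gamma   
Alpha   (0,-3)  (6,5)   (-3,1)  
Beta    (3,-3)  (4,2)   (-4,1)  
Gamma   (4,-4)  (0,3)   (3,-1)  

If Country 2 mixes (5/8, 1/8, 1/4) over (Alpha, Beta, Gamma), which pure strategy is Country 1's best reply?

Gamma

Compute Country 1's expected payoff from each pure strategy against the given mix.
Alpha: (5/8)·0 + (1/8)·6 + (1/4)·(-3) = 0
Beta: (5/8)·3 + (1/8)·4 + (1/4)·(-4) = 11/8
Gamma: (5/8)·4 + (1/8)·0 + (1/4)·3 = 13/4
Highest expected payoff is 13/4, from Gamma.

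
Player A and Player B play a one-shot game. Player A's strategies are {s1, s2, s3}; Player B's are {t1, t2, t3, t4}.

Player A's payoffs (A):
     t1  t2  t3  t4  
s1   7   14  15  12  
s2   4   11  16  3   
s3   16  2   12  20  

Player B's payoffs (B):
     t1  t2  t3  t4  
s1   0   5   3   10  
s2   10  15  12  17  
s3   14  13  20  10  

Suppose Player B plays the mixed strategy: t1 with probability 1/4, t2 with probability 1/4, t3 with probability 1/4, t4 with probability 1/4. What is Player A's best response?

Player A's best reply maximizes expected payoff against the mix.
s1: (1/4)·7 + (1/4)·14 + (1/4)·15 + (1/4)·12 = 12
s2: (1/4)·4 + (1/4)·11 + (1/4)·16 + (1/4)·3 = 17/2
s3: (1/4)·16 + (1/4)·2 + (1/4)·12 + (1/4)·20 = 25/2
Highest expected payoff is 25/2, from s3.

s3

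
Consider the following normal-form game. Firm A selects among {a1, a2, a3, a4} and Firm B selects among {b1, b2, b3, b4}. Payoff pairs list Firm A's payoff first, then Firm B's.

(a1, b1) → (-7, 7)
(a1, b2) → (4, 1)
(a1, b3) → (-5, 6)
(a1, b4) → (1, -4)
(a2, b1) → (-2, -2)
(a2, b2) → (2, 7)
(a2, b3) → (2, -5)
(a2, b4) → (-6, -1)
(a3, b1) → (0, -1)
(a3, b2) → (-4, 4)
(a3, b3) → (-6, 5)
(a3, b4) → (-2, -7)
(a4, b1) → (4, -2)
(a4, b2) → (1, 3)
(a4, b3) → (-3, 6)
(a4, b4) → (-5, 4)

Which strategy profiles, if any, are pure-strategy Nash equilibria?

Find each player's best response to every opponent strategy; NE are the intersections.
Firm A's best responses — vs b1: a4 (payoff 4); vs b2: a1 (payoff 4); vs b3: a2 (payoff 2); vs b4: a1 (payoff 1).
Firm B's best responses — vs a1: b1 (payoff 7); vs a2: b2 (payoff 7); vs a3: b3 (payoff 5); vs a4: b3 (payoff 6).
No cell has both players best-responding. For instance, Firm A's best reply to b3 is a2, but against a2 Firm B prefers b2 over b3.

No pure-strategy Nash equilibrium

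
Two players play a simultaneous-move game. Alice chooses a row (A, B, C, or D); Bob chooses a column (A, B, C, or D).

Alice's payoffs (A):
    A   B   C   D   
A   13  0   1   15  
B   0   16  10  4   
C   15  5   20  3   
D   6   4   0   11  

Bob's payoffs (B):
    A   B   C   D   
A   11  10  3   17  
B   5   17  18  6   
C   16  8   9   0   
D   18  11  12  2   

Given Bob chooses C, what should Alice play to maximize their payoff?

With Bob fixed at C, Alice's payoffs are: A → 1, B → 10, C → 20, D → 0.
The maximum is 20, achieved by C.

C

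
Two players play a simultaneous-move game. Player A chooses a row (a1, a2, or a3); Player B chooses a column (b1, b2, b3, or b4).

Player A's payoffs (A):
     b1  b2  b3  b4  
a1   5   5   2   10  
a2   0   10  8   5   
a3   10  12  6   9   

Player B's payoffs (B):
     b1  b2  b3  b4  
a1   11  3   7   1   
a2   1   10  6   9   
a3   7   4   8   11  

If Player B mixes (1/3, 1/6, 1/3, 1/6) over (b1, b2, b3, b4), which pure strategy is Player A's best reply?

a3

Compute Player A's expected payoff from each pure strategy against the given mix.
a1: (1/3)·5 + (1/6)·5 + (1/3)·2 + (1/6)·10 = 29/6
a2: (1/3)·0 + (1/6)·10 + (1/3)·8 + (1/6)·5 = 31/6
a3: (1/3)·10 + (1/6)·12 + (1/3)·6 + (1/6)·9 = 53/6
Highest expected payoff is 53/6, from a3.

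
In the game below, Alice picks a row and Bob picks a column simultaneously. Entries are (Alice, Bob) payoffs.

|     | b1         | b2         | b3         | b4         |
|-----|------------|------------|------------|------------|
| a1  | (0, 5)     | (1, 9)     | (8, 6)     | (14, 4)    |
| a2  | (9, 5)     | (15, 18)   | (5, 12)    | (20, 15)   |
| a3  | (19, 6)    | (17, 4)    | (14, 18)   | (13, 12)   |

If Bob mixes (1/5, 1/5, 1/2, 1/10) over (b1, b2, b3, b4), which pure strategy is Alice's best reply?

a3

Compute Alice's expected payoff from each pure strategy against the given mix.
a1: (1/5)·0 + (1/5)·1 + (1/2)·8 + (1/10)·14 = 28/5
a2: (1/5)·9 + (1/5)·15 + (1/2)·5 + (1/10)·20 = 93/10
a3: (1/5)·19 + (1/5)·17 + (1/2)·14 + (1/10)·13 = 31/2
Highest expected payoff is 31/2, from a3.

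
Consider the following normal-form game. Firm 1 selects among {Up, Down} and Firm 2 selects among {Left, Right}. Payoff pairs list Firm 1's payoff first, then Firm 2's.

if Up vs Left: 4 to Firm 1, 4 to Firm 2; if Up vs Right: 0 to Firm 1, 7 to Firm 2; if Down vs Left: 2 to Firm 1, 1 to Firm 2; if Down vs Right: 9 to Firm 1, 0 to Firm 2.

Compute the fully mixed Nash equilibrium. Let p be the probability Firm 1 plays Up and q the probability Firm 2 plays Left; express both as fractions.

In a mixed NE each player is indifferent between their pure strategies, so the opponent's mix sets the indifference.
Firm 2 indifferent between Left and Right: p·4 + (1−p)·1 = p·7 + (1−p)·0 ⟹ 1 + 3p = 0 + 7p ⟹ p = 1/4.
Firm 1 indifferent between Up and Down: q·4 + (1−q)·0 = q·2 + (1−q)·9 ⟹ 0 + 4q = 9 + (-7)q ⟹ q = 9/11.

p = 1/4, q = 9/11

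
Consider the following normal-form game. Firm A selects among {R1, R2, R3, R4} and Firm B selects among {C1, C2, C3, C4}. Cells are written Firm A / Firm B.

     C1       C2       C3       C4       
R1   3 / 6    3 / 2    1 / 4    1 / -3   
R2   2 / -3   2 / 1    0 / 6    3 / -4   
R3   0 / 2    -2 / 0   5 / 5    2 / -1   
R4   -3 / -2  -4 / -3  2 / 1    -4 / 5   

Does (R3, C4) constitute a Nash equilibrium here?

No

Holding Firm B at C4: Firm A gets 2 from R3 but could get 3 by switching to R2. Firm A has a profitable deviation.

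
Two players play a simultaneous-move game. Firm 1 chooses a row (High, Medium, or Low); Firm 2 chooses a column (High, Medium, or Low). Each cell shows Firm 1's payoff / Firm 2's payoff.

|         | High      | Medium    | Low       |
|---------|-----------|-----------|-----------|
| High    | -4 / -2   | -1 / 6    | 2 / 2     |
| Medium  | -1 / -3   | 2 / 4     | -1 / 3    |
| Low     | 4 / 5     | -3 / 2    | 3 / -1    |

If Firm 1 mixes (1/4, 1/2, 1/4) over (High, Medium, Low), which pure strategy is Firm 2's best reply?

Medium

Firm 2's best reply maximizes expected payoff against the mix.
High: (1/4)·(-2) + (1/2)·(-3) + (1/4)·5 = -3/4
Medium: (1/4)·6 + (1/2)·4 + (1/4)·2 = 4
Low: (1/4)·2 + (1/2)·3 + (1/4)·(-1) = 7/4
Highest expected payoff is 4, from Medium.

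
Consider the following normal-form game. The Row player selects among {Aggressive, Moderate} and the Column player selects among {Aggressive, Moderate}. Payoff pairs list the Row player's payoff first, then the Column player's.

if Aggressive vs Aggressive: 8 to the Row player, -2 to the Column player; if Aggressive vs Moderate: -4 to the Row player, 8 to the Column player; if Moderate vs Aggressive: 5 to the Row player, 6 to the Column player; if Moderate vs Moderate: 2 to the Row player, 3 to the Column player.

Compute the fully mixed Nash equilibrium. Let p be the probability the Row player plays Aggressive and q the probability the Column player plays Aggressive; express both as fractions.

In a mixed NE each player is indifferent between their pure strategies, so the opponent's mix sets the indifference.
The Column player indifferent between Aggressive and Moderate: p·(-2) + (1−p)·6 = p·8 + (1−p)·3 ⟹ 6 + (-8)p = 3 + 5p ⟹ p = 3/13.
The Row player indifferent between Aggressive and Moderate: q·8 + (1−q)·(-4) = q·5 + (1−q)·2 ⟹ (-4) + 12q = 2 + 3q ⟹ q = 2/3.

p = 3/13, q = 2/3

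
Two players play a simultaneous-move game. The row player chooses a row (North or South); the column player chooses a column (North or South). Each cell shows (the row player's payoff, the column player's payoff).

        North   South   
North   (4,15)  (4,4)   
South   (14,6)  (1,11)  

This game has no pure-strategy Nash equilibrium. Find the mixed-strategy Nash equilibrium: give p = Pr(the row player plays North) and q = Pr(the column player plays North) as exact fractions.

p = 5/16, q = 3/13

In a mixed NE each player is indifferent between their pure strategies, so the opponent's mix sets the indifference.
The column player indifferent between North and South: p·15 + (1−p)·6 = p·4 + (1−p)·11 ⟹ 6 + 9p = 11 + (-7)p ⟹ p = 5/16.
The row player indifferent between North and South: q·4 + (1−q)·4 = q·14 + (1−q)·1 ⟹ 4 + 0q = 1 + 13q ⟹ q = 3/13.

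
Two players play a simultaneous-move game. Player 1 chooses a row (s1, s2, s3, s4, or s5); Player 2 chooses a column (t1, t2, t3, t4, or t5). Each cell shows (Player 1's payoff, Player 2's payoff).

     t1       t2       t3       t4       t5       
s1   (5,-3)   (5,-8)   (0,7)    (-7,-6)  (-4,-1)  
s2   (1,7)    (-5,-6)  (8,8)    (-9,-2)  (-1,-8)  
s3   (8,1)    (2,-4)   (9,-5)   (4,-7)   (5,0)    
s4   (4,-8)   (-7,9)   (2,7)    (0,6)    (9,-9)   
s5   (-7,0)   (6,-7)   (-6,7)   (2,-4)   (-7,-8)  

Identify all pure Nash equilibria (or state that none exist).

(s3, t1)

A profile is a Nash equilibrium when each player is best-responding to the other.
Player 1's best responses — vs t1: s3 (payoff 8); vs t2: s5 (payoff 6); vs t3: s3 (payoff 9); vs t4: s3 (payoff 4); vs t5: s4 (payoff 9).
Player 2's best responses — vs s1: t3 (payoff 7); vs s2: t3 (payoff 8); vs s3: t1 (payoff 1); vs s4: t2 (payoff 9); vs s5: t3 (payoff 7).
The only mutual best response is (s3, t1); neither player gains by switching there.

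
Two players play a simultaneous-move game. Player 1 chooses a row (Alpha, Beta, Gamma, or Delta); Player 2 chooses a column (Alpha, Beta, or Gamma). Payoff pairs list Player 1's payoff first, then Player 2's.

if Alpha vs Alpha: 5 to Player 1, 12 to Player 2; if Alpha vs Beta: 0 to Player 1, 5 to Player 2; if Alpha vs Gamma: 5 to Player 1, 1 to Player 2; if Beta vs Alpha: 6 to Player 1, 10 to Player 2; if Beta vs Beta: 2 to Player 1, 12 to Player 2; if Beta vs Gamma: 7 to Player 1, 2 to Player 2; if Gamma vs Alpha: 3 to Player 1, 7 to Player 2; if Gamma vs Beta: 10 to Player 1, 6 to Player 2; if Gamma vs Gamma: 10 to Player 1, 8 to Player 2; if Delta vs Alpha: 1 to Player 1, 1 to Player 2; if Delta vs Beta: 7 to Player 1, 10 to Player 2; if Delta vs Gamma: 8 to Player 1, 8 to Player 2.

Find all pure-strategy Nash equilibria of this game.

A profile is a Nash equilibrium when each player is best-responding to the other.
Player 1's best responses — vs Alpha: Beta (payoff 6); vs Beta: Gamma (payoff 10); vs Gamma: Gamma (payoff 10).
Player 2's best responses — vs Alpha: Alpha (payoff 12); vs Beta: Beta (payoff 12); vs Gamma: Gamma (payoff 8); vs Delta: Beta (payoff 10).
The only mutual best response is (Gamma, Gamma); neither player gains by switching there.

(Gamma, Gamma)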